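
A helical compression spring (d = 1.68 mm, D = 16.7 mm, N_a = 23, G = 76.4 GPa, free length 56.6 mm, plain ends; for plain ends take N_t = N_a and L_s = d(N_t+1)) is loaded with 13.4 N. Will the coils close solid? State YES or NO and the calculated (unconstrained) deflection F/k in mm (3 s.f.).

YES, δ = 18.9 mm

k = Gd⁴/(8D³N_a) = (76.4×10³)(1.68⁴)/(8·16.7³·23) = 0.71017 N/mm
N_t = 23; L_s = 1.68·24 = 40.32 mm; δ_solid = L₀ − L_s = 56.6 − 40.32 = 16.28 mm
δ = F/k = 13.4/0.71017 = 18.869 mm
δ ≥ δ_solid → spring goes solid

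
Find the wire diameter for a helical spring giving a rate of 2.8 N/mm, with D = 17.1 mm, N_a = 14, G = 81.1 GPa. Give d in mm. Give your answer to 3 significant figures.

2.10 mm

d = (8D³N_a·k / G)^(1/4) = (8·17.1³·14·2.8 / (81.1×10³))^0.25
  = (19.335)^0.25 = 2.0969 mm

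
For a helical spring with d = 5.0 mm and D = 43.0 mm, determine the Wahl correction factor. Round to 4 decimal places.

1.1702

C = D/d = 43.0/5.0 = 8.6000
K_W = (4C−1)/(4C−4) + 0.615/C = 33.400/30.400 + 0.0715 = 1.1702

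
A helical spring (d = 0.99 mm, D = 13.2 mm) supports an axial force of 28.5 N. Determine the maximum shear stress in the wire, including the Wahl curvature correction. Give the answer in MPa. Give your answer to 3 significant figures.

1090 MPa

Spring index C = D/d = 13.2/0.99 = 13.3333
K_W = (4C−1)/(4C−4) + 0.615/C = 52.333/49.333 + 0.0461 = 1.1069
τ₀ = 8FD/(πd³) = 8·28.5·13.2/(π·0.99³) = 3009.6/3.0483 = 987.31 MPa
τ_max = K·τ₀ = 1.1069 × 987.31 = 1092.9 MPa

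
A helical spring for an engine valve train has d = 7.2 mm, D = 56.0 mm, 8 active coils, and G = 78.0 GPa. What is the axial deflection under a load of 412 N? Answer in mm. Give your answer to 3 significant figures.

22.1 mm

k = Gd⁴/(8D³N_a) = (78.0×10³)(7.2⁴)/(8·56.0³·8) = 18.65 N/mm
δ = F/k = 412 / 18.65 = 22.091 mm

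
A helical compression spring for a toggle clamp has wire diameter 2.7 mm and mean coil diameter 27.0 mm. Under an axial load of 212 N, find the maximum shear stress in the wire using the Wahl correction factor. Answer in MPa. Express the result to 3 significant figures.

848 MPa

Spring index C = D/d = 27.0/2.7 = 10.0000
K_W = (4C−1)/(4C−4) + 0.615/C = 39.000/36.000 + 0.0615 = 1.1448
τ₀ = 8FD/(πd³) = 8·212·27.0/(π·2.7³) = 45792/61.836 = 740.54 MPa
τ_max = K·τ₀ = 1.1448 × 740.54 = 847.79 MPa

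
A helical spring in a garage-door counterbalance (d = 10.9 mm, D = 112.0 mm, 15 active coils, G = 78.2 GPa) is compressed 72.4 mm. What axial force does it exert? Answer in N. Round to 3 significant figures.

474 N

k = Gd⁴/(8D³N_a) = (78.2×10³)(10.9⁴)/(8·112.0³·15) = 6.5475 N/mm
F = k·δ = 6.5475 × 72.4 = 474.04 N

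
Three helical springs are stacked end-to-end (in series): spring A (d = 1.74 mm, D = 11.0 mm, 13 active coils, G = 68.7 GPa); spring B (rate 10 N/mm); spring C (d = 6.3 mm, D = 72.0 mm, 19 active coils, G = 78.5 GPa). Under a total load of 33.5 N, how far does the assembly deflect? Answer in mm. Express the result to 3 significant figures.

k_A = Gd⁴/(8D³N_a) = (68.7×10³)(1.74⁴)/(8·11.0³·13) = 4.5493 N/mm
k_C = Gd⁴/(8D³N_a) = (78.5×10³)(6.3⁴)/(8·72.0³·19) = 2.1797 N/mm
Series: 1/k_eq = 1/4.5493 + 1/10 + 1/2.1797 = 0.7786; k_eq = 1.2844 N/mm
δ = F/k_eq = 33.5/1.2844 = 26.083 mm

26.1 mm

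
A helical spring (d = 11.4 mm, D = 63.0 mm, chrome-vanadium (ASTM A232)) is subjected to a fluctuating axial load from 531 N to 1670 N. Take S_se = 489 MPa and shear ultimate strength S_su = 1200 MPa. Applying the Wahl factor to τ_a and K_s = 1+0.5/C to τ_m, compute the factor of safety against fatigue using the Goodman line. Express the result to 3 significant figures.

C = D/d = 63.0/11.4 = 5.5263; K_W = (4C−1)/(4C−4)+0.615/C = 1.2770; K_s = 1+0.5/C = 1.0905
F_a = (F_max−F_min)/2 = 569.5 N; F_m = (F_max+F_min)/2 = 1100.5 N
τ_a = K_W·8F_aD/(πd³) = 1.2770 × 61.668 = 78.749 MPa
τ_m = K_s·8F_mD/(πd³) = 1.0905 × 119.17 = 129.95 MPa
Goodman: 1/n_f = τ_a/S_se + τ_m/S_su = 78.749/489 + 129.95/1200 = 0.16104 + 0.10829 = 0.26933
n_f = 1/0.26933 = 3.713

3.71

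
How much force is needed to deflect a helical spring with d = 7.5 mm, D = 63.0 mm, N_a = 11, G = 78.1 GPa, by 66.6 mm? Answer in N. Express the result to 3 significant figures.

748 N

k = Gd⁴/(8D³N_a) = (78.1×10³)(7.5⁴)/(8·63.0³·11) = 11.23 N/mm
F = k·δ = 11.23 × 66.6 = 747.94 N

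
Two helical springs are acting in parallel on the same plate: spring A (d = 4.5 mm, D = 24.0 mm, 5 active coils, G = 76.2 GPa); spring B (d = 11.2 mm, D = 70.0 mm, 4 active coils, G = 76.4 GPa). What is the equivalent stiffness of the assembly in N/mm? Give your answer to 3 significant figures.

k_A = Gd⁴/(8D³N_a) = (76.2×10³)(4.5⁴)/(8·24.0³·5) = 56.508 N/mm
k_B = Gd⁴/(8D³N_a) = (76.4×10³)(11.2⁴)/(8·70.0³·4) = 109.53 N/mm
Parallel: k_eq = 56.508 + 109.53 = 166.04 N/mm

166 N/mm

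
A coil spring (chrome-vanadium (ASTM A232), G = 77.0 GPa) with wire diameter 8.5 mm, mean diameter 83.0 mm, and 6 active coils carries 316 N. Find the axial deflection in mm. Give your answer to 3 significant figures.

21.6 mm

k = Gd⁴/(8D³N_a) = (77.0×10³)(8.5⁴)/(8·83.0³·6) = 14.645 N/mm
δ = F/k = 316 / 14.645 = 21.577 mm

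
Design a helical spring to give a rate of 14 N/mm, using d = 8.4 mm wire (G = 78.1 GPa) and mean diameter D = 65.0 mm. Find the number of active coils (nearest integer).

N_a = Gd⁴/(8D³k) = (78.1×10³ × 8.4⁴)/(8 × 65.0³ × 14)
    = 3.88838e+08 / 3.0758e+07 = 12.64 → 13 coils

13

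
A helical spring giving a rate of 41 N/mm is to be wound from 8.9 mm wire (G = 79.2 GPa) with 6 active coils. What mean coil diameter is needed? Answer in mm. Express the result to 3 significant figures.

D = (Gd⁴/(8N_a·k))^(1/3) = (79.2×10³·8.9⁴/(8·6·41))^(1/3)
  = (252499)^(1/3) = 63.2053 mm

63.2 mm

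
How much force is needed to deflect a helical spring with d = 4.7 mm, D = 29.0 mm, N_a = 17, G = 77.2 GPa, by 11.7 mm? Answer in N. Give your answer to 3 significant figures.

133 N

k = Gd⁴/(8D³N_a) = (77.2×10³)(4.7⁴)/(8·29.0³·17) = 11.357 N/mm
F = k·δ = 11.357 × 11.7 = 132.88 N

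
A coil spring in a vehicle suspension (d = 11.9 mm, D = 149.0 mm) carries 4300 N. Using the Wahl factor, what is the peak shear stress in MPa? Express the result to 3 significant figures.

Spring index C = D/d = 149.0/11.9 = 12.5210
K_W = (4C−1)/(4C−4) + 0.615/C = 49.084/46.084 + 0.0491 = 1.1142
τ₀ = 8FD/(πd³) = 8·4300·149.0/(π·11.9³) = 5.1256e+06/5294.1 = 968.18 MPa
τ_max = K·τ₀ = 1.1142 × 968.18 = 1078.8 MPa

1080 MPa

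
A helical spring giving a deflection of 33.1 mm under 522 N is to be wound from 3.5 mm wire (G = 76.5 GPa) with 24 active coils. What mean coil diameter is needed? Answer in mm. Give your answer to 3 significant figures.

Required rate k = F/δ = 522/33.1 = 15.77 N/mm
D = (Gd⁴/(8N_a·k))^(1/3) = (76.5×10³·3.5⁴/(8·24·15.77))^(1/3)
  = (3791.32)^(1/3) = 15.5930 mm

15.6 mm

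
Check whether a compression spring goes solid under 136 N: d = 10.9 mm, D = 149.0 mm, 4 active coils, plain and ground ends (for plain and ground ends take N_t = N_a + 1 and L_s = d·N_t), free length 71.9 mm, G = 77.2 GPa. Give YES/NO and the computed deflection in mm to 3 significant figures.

k = Gd⁴/(8D³N_a) = (77.2×10³)(10.9⁴)/(8·149.0³·4) = 10.295 N/mm
N_t = 5; L_s = 10.9·5 = 54.5 mm; δ_solid = L₀ − L_s = 71.9 − 54.5 = 17.4 mm
δ = F/k = 136/10.295 = 13.211 mm
δ < δ_solid → spring does not go solid

NO, δ = 13.2 mm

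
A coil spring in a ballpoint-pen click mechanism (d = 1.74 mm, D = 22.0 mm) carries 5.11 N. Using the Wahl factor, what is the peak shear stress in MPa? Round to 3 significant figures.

60.5 MPa

Spring index C = D/d = 22.0/1.74 = 12.6437
K_W = (4C−1)/(4C−4) + 0.615/C = 49.575/46.575 + 0.0486 = 1.1131
τ₀ = 8FD/(πd³) = 8·5.11·22.0/(π·1.74³) = 899.36/16.55 = 54.342 MPa
τ_max = K·τ₀ = 1.1131 × 54.342 = 60.486 MPa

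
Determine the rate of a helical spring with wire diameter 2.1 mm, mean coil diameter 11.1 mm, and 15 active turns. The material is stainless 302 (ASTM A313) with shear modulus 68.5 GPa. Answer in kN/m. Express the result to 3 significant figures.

8.12 kN/m

k = Gd⁴/(8D³N_a) = (68.5×10³ × 2.1⁴) / (8 × 11.1³ × 15)
  = 1.33219e+06 / 164116 = 8.1174 N/mm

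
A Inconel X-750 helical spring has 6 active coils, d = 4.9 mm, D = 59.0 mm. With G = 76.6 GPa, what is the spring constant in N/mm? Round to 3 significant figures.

4.48 N/mm

k = Gd⁴/(8D³N_a) = (76.6×10³ × 4.9⁴) / (8 × 59.0³ × 6)
  = 4.41584e+07 / 9.85819e+06 = 4.4794 N/mm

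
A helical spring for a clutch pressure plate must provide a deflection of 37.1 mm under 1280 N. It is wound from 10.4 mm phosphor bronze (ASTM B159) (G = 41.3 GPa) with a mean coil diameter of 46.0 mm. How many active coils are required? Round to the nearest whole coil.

18

Required rate k = F/δ = 1280/37.1 = 34.501 N/mm
N_a = Gd⁴/(8D³k) = (41.3×10³ × 10.4⁴)/(8 × 46.0³ × 34.501)
    = 4.83152e+08 / 2.68658e+07 = 17.98 → 18 coils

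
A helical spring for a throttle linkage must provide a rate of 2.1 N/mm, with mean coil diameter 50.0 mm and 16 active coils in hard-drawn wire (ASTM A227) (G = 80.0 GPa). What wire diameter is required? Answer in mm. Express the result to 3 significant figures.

4.53 mm

d = (8D³N_a·k / G)^(1/4) = (8·50.0³·16·2.1 / (80.0×10³))^0.25
  = (420)^0.25 = 4.5270 mm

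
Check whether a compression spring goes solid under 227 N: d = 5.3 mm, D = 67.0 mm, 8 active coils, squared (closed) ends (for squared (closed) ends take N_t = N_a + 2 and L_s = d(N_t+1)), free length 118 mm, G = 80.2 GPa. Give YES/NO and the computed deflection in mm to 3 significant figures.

k = Gd⁴/(8D³N_a) = (80.2×10³)(5.3⁴)/(8·67.0³·8) = 3.2876 N/mm
N_t = 10; L_s = 5.3·11 = 58.3 mm; δ_solid = L₀ − L_s = 118 − 58.3 = 59.7 mm
δ = F/k = 227/3.2876 = 69.048 mm
δ ≥ δ_solid → spring goes solid

YES, δ = 69.0 mm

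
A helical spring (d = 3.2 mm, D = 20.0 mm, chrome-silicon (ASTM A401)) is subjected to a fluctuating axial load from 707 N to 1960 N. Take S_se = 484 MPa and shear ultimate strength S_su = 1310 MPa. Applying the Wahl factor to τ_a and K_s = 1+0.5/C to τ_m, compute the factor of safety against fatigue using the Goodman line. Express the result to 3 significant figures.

0.238

C = D/d = 20.0/3.2 = 6.2500; K_W = (4C−1)/(4C−4)+0.615/C = 1.2413; K_s = 1+0.5/C = 1.0800
F_a = (F_max−F_min)/2 = 626.5 N; F_m = (F_max+F_min)/2 = 1333.5 N
τ_a = K_W·8F_aD/(πd³) = 1.2413 × 973.74 = 1208.7 MPa
τ_m = K_s·8F_mD/(πd³) = 1.0800 × 2072.6 = 2238.4 MPa
Goodman: 1/n_f = τ_a/S_se + τ_m/S_su = 1208.7/484 + 2238.4/1310 = 2.49722 + 1.70870 = 4.2059
n_f = 1/4.2059 = 0.2378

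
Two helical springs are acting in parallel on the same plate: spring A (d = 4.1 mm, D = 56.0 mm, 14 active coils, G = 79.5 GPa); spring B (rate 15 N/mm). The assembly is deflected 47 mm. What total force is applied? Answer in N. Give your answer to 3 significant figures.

759 N

k_A = Gd⁴/(8D³N_a) = (79.5×10³)(4.1⁴)/(8·56.0³·14) = 1.1421 N/mm
Parallel: k_eq = 1.1421 + 15 = 16.142 N/mm
F = k_eq·δ = 16.142·47 = 758.68 N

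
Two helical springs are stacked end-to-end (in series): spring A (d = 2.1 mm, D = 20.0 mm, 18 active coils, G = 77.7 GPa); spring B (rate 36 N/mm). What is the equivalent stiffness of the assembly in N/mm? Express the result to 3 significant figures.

1.27 N/mm

k_A = Gd⁴/(8D³N_a) = (77.7×10³)(2.1⁴)/(8·20.0³·18) = 1.3117 N/mm
Series: 1/k_eq = 1/1.3117 + 1/36 = 0.79013; k_eq = 1.2656 N/mm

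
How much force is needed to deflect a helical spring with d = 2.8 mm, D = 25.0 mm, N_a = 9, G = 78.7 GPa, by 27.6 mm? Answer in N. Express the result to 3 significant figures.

k = Gd⁴/(8D³N_a) = (78.7×10³)(2.8⁴)/(8·25.0³·9) = 4.2999 N/mm
F = k·δ = 4.2999 × 27.6 = 118.68 N

119 N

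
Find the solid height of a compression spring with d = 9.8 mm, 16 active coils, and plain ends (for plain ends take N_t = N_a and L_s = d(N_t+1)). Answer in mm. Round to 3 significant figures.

plain ends: N_t = N_a = 16
L_s = d·(N_t+1) = 9.8 × 17 = 166.6 mm

167 mm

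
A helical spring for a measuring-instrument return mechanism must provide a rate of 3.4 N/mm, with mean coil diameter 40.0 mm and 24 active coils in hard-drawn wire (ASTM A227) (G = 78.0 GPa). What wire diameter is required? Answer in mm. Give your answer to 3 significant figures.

d = (8D³N_a·k / G)^(1/4) = (8·40.0³·24·3.4 / (78.0×10³))^0.25
  = (535.63)^0.25 = 4.8108 mm

4.81 mm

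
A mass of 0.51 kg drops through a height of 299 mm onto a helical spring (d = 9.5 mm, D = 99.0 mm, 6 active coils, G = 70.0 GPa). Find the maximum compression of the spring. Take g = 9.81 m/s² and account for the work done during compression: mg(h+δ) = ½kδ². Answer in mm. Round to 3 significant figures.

k = Gd⁴/(8D³N_a) = (70.0×10³)(9.5⁴)/(8·99.0³·6) = 12.242 N/mm
W = mg = 0.51 × 9.81 = 5.0031 N
½kδ² − Wδ − Wh = 0 → δ = (W + √(W² + 2kWh))/k
δ = (5.0031 + √(25.031 + 36625.7))/12.242 = (5.0031 + 191.44)/12.242 = 16.047 mm

16.0 mm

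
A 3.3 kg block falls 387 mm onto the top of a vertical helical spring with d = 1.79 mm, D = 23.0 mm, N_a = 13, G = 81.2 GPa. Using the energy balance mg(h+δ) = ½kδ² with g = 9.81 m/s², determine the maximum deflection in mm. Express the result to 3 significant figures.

250 mm

k = Gd⁴/(8D³N_a) = (81.2×10³)(1.79⁴)/(8·23.0³·13) = 0.6588 N/mm
W = mg = 3.3 × 9.81 = 32.373 N
½kδ² − Wδ − Wh = 0 → δ = (W + √(W² + 2kWh))/k
δ = (32.373 + √(1048 + 16507.3))/0.6588 = (32.373 + 132.5)/0.6588 = 250.26 mm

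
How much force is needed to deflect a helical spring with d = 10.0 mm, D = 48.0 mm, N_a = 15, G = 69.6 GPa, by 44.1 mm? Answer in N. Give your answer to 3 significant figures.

k = Gd⁴/(8D³N_a) = (69.6×10³)(10.0⁴)/(8·48.0³·15) = 52.445 N/mm
F = k·δ = 52.445 × 44.1 = 2312.8 N

2310 N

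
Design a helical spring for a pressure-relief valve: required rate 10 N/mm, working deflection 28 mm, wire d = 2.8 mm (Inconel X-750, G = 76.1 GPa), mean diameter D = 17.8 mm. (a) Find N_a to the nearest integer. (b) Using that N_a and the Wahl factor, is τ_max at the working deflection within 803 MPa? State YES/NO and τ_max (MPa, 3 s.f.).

N_a = Gd⁴/(8D³k) = (76.1×10³)(2.8⁴)/(8·17.8³·10) = 10.37 → N_a = 10
Actual rate k = Gd⁴/(8D³·10) = 10.367 N/mm
Working load F = kδ = 10.367·28 = 290.29 N
C = 17.8/2.8 = 6.3571; K_W = (4C−1)/(4C−4)+0.615/C = 1.2367
τ_max = K_W·8FD/(πd³) = 1.2367·599.39 = 741.29 MPa
τ_max ≤ 803 MPa → acceptable

(a) 10 coils; (b) YES, τ_max = 741 MPa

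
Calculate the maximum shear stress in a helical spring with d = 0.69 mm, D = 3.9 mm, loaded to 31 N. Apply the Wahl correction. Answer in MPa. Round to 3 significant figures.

1190 MPa

Spring index C = D/d = 3.9/0.69 = 5.6522
K_W = (4C−1)/(4C−4) + 0.615/C = 21.609/18.609 + 0.1088 = 1.2700
τ₀ = 8FD/(πd³) = 8·31·3.9/(π·0.69³) = 967.2/1.032 = 937.17 MPa
τ_max = K·τ₀ = 1.2700 × 937.17 = 1190.2 MPa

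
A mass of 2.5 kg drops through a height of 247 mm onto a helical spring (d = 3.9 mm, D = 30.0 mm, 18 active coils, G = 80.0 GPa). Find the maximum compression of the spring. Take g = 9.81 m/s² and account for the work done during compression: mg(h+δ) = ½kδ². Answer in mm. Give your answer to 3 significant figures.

55.9 mm

k = Gd⁴/(8D³N_a) = (80.0×10³)(3.9⁴)/(8·30.0³·18) = 4.7602 N/mm
W = mg = 2.5 × 9.81 = 24.525 N
½kδ² − Wδ − Wh = 0 → δ = (W + √(W² + 2kWh))/k
δ = (24.525 + √(601.48 + 57671.1))/4.7602 = (24.525 + 241.4)/4.7602 = 55.864 mm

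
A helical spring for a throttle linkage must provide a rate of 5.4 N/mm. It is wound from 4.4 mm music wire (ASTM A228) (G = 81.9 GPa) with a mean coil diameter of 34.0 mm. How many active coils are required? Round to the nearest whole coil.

N_a = Gd⁴/(8D³k) = (81.9×10³ × 4.4⁴)/(8 × 34.0³ × 5.4)
    = 3.06969e+07 / 1.69793e+06 = 18.08 → 18 coils

18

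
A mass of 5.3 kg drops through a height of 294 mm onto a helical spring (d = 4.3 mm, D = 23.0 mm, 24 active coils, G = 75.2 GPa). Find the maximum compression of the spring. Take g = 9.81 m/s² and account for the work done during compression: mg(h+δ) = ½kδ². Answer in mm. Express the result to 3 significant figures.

57.6 mm

k = Gd⁴/(8D³N_a) = (75.2×10³)(4.3⁴)/(8·23.0³·24) = 11.005 N/mm
W = mg = 5.3 × 9.81 = 51.993 N
½kδ² − Wδ − Wh = 0 → δ = (W + √(W² + 2kWh))/k
δ = (51.993 + √(2703.3 + 336457))/11.005 = (51.993 + 582.37)/11.005 = 57.641 mm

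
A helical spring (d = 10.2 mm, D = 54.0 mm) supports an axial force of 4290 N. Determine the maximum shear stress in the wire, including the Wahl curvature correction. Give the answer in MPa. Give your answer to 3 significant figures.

718 MPa

Spring index C = D/d = 54.0/10.2 = 5.2941
K_W = (4C−1)/(4C−4) + 0.615/C = 20.176/17.176 + 0.1162 = 1.2908
τ₀ = 8FD/(πd³) = 8·4290·54.0/(π·10.2³) = 1.85328e+06/3333.9 = 555.89 MPa
τ_max = K·τ₀ = 1.2908 × 555.89 = 717.56 MPa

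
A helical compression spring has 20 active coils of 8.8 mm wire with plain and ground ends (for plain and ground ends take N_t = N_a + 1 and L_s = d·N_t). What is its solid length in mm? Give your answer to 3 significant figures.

185 mm

plain and ground ends: N_t = N_a + 1 = 20 + 1 = 21
L_s = d·N_t = 8.8 × 21 = 184.8 mm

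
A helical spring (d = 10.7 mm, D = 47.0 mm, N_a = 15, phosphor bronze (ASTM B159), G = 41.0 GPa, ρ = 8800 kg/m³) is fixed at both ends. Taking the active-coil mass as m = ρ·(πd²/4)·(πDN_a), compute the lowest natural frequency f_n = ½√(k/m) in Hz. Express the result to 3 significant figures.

78.4 Hz

k = Gd⁴/(8D³N_a) = (41.0×10³)(10.7⁴)/(8·47.0³·15) = 43.136 N/mm = 43136 N/m
Wire length L = πDN_a = π·47.0·15 = 2214.8 mm
m = ρ·(πd²/4)·L = 8800 × 89.92×10⁻⁶ m² × 2.2148 m = 1.7526 kg
f_n = ½√(k/m) = 0.5·√(43136/1.7526) = 0.5·√(24613) = 78.443 Hz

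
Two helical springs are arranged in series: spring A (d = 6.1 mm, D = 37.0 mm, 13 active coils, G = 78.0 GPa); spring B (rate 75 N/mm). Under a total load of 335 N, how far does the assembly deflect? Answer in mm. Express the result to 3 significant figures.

k_A = Gd⁴/(8D³N_a) = (78.0×10³)(6.1⁴)/(8·37.0³·13) = 20.501 N/mm
Series: 1/k_eq = 1/20.501 + 1/75 = 0.062111; k_eq = 16.1 N/mm
δ = F/k_eq = 335/16.1 = 20.807 mm

20.8 mm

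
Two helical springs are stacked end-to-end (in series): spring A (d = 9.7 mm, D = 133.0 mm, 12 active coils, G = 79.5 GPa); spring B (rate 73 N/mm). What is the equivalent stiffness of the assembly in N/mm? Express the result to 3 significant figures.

2.99 N/mm

k_A = Gd⁴/(8D³N_a) = (79.5×10³)(9.7⁴)/(8·133.0³·12) = 3.1162 N/mm
Series: 1/k_eq = 1/3.1162 + 1/73 = 0.3346; k_eq = 2.9886 N/mm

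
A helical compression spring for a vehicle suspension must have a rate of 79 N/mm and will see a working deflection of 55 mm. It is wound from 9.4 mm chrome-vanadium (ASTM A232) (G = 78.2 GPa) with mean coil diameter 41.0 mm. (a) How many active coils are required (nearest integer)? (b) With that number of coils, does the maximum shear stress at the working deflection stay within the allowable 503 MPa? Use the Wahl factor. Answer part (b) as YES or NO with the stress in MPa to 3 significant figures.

N_a = Gd⁴/(8D³k) = (78.2×10³)(9.4⁴)/(8·41.0³·79) = 14.02 → N_a = 14
Actual rate k = Gd⁴/(8D³·14) = 79.095 N/mm
Working load F = kδ = 79.095·55 = 4350.2 N
C = 41.0/9.4 = 4.3617; K_W = (4C−1)/(4C−4)+0.615/C = 1.3641
τ_max = K_W·8FD/(πd³) = 1.3641·546.83 = 745.93 MPa
τ_max > 503 MPa → exceeds allowable

(a) 14 coils; (b) NO, τ_max = 746 MPa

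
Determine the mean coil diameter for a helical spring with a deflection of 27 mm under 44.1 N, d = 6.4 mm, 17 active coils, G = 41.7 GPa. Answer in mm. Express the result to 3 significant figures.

Required rate k = F/δ = 44.1/27 = 1.6333 N/mm
D = (Gd⁴/(8N_a·k))^(1/3) = (41.7×10³·6.4⁴/(8·17·1.6333))^(1/3)
  = (314950)^(1/3) = 68.0374 mm

68.0 mm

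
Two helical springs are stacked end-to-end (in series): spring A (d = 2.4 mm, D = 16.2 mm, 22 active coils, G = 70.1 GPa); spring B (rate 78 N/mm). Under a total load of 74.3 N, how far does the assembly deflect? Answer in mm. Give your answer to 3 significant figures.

24.9 mm

k_A = Gd⁴/(8D³N_a) = (70.1×10³)(2.4⁴)/(8·16.2³·22) = 3.1082 N/mm
Series: 1/k_eq = 1/3.1082 + 1/78 = 0.33455; k_eq = 2.9891 N/mm
δ = F/k_eq = 74.3/2.9891 = 24.857 mm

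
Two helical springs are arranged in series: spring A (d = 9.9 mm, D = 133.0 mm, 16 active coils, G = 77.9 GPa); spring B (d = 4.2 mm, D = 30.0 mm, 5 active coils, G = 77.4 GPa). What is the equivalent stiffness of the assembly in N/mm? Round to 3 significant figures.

k_A = Gd⁴/(8D³N_a) = (77.9×10³)(9.9⁴)/(8·133.0³·16) = 2.4849 N/mm
k_B = Gd⁴/(8D³N_a) = (77.4×10³)(4.2⁴)/(8·30.0³·5) = 22.3 N/mm
Series: 1/k_eq = 1/2.4849 + 1/22.3 = 0.44727; k_eq = 2.2358 N/mm

2.24 N/mm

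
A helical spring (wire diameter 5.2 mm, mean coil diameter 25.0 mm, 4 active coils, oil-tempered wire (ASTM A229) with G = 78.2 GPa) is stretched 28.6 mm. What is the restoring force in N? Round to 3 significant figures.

k = Gd⁴/(8D³N_a) = (78.2×10³)(5.2⁴)/(8·25.0³·4) = 114.35 N/mm
F = k·δ = 114.35 × 28.6 = 3270.5 N

3270 N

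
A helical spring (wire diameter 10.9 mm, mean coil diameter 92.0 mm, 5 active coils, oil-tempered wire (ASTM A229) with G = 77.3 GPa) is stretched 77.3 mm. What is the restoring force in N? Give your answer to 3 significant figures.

2710 N

k = Gd⁴/(8D³N_a) = (77.3×10³)(10.9⁴)/(8·92.0³·5) = 35.032 N/mm
F = k·δ = 35.032 × 77.3 = 2708 N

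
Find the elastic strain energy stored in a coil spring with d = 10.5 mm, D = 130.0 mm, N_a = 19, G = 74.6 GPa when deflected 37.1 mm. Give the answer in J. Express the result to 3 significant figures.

k = Gd⁴/(8D³N_a) = (74.6×10³)(10.5⁴)/(8·130.0³·19) = 2.7153 N/mm
U = ½kδ² = 0.5 × 2.7153 × 37.1² = 1868.7 N·mm = 1.8687 J

1.87 J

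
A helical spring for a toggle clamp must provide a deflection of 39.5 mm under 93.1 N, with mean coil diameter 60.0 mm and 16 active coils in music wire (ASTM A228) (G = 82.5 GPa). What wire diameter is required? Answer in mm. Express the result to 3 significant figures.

5.30 mm

Required rate k = F/δ = 93.1/39.5 = 2.357 N/mm
d = (8D³N_a·k / G)^(1/4) = (8·60.0³·16·2.357 / (82.5×10³))^0.25
  = (789.88)^0.25 = 5.3014 mm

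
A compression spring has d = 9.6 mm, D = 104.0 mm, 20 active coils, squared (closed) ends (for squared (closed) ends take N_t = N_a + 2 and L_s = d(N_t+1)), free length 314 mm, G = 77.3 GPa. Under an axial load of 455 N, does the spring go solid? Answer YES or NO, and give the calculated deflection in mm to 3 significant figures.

YES, δ = 125 mm

k = Gd⁴/(8D³N_a) = (77.3×10³)(9.6⁴)/(8·104.0³·20) = 3.6479 N/mm
N_t = 22; L_s = 9.6·23 = 220.8 mm; δ_solid = L₀ − L_s = 314 − 220.8 = 93.2 mm
δ = F/k = 455/3.6479 = 124.73 mm
δ ≥ δ_solid → spring goes solid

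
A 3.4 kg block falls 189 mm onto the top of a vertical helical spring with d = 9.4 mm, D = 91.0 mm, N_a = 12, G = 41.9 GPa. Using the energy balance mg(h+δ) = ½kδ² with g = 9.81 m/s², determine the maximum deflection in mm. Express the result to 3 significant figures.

k = Gd⁴/(8D³N_a) = (41.9×10³)(9.4⁴)/(8·91.0³·12) = 4.522 N/mm
W = mg = 3.4 × 9.81 = 33.354 N
½kδ² − Wδ − Wh = 0 → δ = (W + √(W² + 2kWh))/k
δ = (33.354 + √(1112.5 + 57012.5))/4.522 = (33.354 + 241.09)/4.522 = 60.691 mm

60.7 mm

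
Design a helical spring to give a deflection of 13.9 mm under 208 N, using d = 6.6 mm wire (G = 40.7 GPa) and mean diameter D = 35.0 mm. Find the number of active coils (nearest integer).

15

Required rate k = F/δ = 208/13.9 = 14.964 N/mm
N_a = Gd⁴/(8D³k) = (40.7×10³ × 6.6⁴)/(8 × 35.0³ × 14.964)
    = 7.72272e+07 / 5.13266e+06 = 15.05 → 15 coils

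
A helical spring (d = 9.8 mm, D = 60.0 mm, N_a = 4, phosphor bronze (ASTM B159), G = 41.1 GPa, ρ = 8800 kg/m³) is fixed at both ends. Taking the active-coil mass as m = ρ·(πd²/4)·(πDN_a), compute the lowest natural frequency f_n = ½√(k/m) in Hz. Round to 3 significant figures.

166 Hz

k = Gd⁴/(8D³N_a) = (41.1×10³)(9.8⁴)/(8·60.0³·4) = 54.846 N/mm = 54846 N/m
Wire length L = πDN_a = π·60.0·4 = 753.98 mm
m = ρ·(πd²/4)·L = 8800 × 75.43×10⁻⁶ m² × 0.75398 m = 0.50048 kg
f_n = ½√(k/m) = 0.5·√(54846/0.50048) = 0.5·√(1.0959e+05) = 165.52 Hz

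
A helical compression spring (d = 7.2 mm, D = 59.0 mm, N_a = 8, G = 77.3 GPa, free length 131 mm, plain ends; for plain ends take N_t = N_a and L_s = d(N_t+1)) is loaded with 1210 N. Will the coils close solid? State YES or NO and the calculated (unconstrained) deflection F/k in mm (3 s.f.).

YES, δ = 76.6 mm

k = Gd⁴/(8D³N_a) = (77.3×10³)(7.2⁴)/(8·59.0³·8) = 15.804 N/mm
N_t = 8; L_s = 7.2·9 = 64.8 mm; δ_solid = L₀ − L_s = 131 − 64.8 = 66.2 mm
δ = F/k = 1210/15.804 = 76.562 mm
δ ≥ δ_solid → spring goes solid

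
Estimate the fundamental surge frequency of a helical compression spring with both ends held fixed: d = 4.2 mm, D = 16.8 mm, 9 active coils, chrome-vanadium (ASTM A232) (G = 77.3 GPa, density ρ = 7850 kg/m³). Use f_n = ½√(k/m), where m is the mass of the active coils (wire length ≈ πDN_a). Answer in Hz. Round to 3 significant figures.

584 Hz

k = Gd⁴/(8D³N_a) = (77.3×10³)(4.2⁴)/(8·16.8³·9) = 70.456 N/mm = 70456 N/m
Wire length L = πDN_a = π·16.8·9 = 475.01 mm
m = ρ·(πd²/4)·L = 7850 × 13.854×10⁻⁶ m² × 0.47501 m = 0.051661 kg
f_n = ½√(k/m) = 0.5·√(70456/0.051661) = 0.5·√(1.3638e+06) = 583.91 Hz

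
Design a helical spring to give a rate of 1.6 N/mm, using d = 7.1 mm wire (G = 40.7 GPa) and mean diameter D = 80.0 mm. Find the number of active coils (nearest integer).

16

N_a = Gd⁴/(8D³k) = (40.7×10³ × 7.1⁴)/(8 × 80.0³ × 1.6)
    = 1.03426e+08 / 6.5536e+06 = 15.78 → 16 coils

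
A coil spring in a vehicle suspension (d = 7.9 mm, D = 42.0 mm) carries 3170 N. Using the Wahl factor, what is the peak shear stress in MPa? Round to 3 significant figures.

Spring index C = D/d = 42.0/7.9 = 5.3165
K_W = (4C−1)/(4C−4) + 0.615/C = 20.266/17.266 + 0.1157 = 1.2894
τ₀ = 8FD/(πd³) = 8·3170·42.0/(π·7.9³) = 1.06512e+06/1548.9 = 687.65 MPa
τ_max = K·τ₀ = 1.2894 × 687.65 = 886.68 MPa

887 MPa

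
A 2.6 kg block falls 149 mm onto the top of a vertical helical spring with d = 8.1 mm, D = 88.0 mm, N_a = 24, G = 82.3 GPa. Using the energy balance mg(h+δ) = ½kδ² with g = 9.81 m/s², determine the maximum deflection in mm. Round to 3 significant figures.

63.2 mm

k = Gd⁴/(8D³N_a) = (82.3×10³)(8.1⁴)/(8·88.0³·24) = 2.7076 N/mm
W = mg = 2.6 × 9.81 = 25.506 N
½kδ² − Wδ − Wh = 0 → δ = (W + √(W² + 2kWh))/k
δ = (25.506 + √(650.56 + 20580.2))/2.7076 = (25.506 + 145.71)/2.7076 = 63.234 mm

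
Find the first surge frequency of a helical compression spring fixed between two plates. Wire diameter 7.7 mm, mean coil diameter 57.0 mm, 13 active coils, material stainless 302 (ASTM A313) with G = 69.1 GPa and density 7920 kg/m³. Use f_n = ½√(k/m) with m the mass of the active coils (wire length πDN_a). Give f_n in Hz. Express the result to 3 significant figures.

60.6 Hz

k = Gd⁴/(8D³N_a) = (69.1×10³)(7.7⁴)/(8·57.0³·13) = 12.612 N/mm = 12612 N/m
Wire length L = πDN_a = π·57.0·13 = 2327.9 mm
m = ρ·(πd²/4)·L = 7920 × 46.566×10⁻⁶ m² × 2.3279 m = 0.85855 kg
f_n = ½√(k/m) = 0.5·√(12612/0.85855) = 0.5·√(14690) = 60.601 Hz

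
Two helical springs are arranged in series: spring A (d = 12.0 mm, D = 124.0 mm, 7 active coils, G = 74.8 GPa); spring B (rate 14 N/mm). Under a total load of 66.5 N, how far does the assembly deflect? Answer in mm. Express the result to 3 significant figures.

9.33 mm

k_A = Gd⁴/(8D³N_a) = (74.8×10³)(12.0⁴)/(8·124.0³·7) = 14.527 N/mm
Series: 1/k_eq = 1/14.527 + 1/14 = 0.14027; k_eq = 7.1293 N/mm
δ = F/k_eq = 66.5/7.1293 = 9.3277 mm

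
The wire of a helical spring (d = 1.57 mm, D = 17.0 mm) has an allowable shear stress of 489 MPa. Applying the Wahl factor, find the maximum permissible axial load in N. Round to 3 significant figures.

38.6 N

C = D/d = 17.0/1.57 = 10.8280
K_W = (4C−1)/(4C−4) + 0.615/C = 42.312/39.312 + 0.0568 = 1.1331
τ_max = K·8FD/(πd³) → F_max = τ_allow·πd³/(8DK)
F_max = 489·π·1.57³/(8·17.0·1.1331) = 5945.1/154.1 = 38.579 N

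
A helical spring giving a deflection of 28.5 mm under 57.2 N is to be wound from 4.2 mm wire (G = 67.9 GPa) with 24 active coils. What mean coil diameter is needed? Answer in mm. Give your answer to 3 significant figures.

Required rate k = F/δ = 57.2/28.5 = 2.007 N/mm
D = (Gd⁴/(8N_a·k))^(1/3) = (67.9×10³·4.2⁴/(8·24·2.007))^(1/3)
  = (54829.5)^(1/3) = 37.9902 mm

38.0 mm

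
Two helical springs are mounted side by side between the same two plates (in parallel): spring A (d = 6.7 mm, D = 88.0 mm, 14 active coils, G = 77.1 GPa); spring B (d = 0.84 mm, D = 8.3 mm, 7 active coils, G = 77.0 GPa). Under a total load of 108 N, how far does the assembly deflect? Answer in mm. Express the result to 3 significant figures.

k_A = Gd⁴/(8D³N_a) = (77.1×10³)(6.7⁴)/(8·88.0³·14) = 2.0356 N/mm
k_B = Gd⁴/(8D³N_a) = (77.0×10³)(0.84⁴)/(8·8.3³·7) = 1.1973 N/mm
Parallel: k_eq = 2.0356 + 1.1973 = 3.2328 N/mm
δ = F/k_eq = 108/3.2328 = 33.407 mm

33.4 mm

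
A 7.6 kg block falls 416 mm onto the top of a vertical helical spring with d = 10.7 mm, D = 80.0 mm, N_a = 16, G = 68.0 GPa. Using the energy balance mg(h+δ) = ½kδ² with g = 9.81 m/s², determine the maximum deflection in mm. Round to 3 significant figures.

k = Gd⁴/(8D³N_a) = (68.0×10³)(10.7⁴)/(8·80.0³·16) = 13.601 N/mm
W = mg = 7.6 × 9.81 = 74.556 N
½kδ² − Wδ − Wh = 0 → δ = (W + √(W² + 2kWh))/k
δ = (74.556 + √(5558.6 + 843665))/13.601 = (74.556 + 921.53)/13.601 = 73.238 mm

73.2 mm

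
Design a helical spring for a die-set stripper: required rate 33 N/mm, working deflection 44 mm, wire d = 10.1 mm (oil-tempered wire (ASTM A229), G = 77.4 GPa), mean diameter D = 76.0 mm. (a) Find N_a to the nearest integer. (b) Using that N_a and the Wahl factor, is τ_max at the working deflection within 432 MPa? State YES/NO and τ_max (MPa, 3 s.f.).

N_a = Gd⁴/(8D³k) = (77.4×10³)(10.1⁴)/(8·76.0³·33) = 6.95 → N_a = 7
Actual rate k = Gd⁴/(8D³·7) = 32.764 N/mm
Working load F = kδ = 32.764·44 = 1441.6 N
C = 76.0/10.1 = 7.5248; K_W = (4C−1)/(4C−4)+0.615/C = 1.1967
τ_max = K_W·8FD/(πd³) = 1.1967·270.79 = 324.05 MPa
τ_max ≤ 432 MPa → acceptable

(a) 7 coils; (b) YES, τ_max = 324 MPa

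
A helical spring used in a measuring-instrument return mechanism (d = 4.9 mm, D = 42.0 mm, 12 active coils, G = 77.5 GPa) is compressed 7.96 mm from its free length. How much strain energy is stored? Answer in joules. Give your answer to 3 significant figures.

k = Gd⁴/(8D³N_a) = (77.5×10³)(4.9⁴)/(8·42.0³·12) = 6.2816 N/mm
U = ½kδ² = 0.5 × 6.2816 × 7.96² = 199 N·mm = 0.199 J

0.199 J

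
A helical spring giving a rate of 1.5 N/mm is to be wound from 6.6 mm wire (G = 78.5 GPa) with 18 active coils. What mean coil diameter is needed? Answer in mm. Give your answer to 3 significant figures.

88.3 mm

D = (Gd⁴/(8N_a·k))^(1/3) = (78.5×10³·6.6⁴/(8·18·1.5))^(1/3)
  = (689591)^(1/3) = 88.3481 mm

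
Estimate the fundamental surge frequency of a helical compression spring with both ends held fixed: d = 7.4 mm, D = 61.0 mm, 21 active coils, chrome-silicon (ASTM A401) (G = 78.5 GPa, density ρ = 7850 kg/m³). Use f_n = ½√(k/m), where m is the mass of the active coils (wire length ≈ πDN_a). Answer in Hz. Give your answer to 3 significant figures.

k = Gd⁴/(8D³N_a) = (78.5×10³)(7.4⁴)/(8·61.0³·21) = 6.173 N/mm = 6173 N/m
Wire length L = πDN_a = π·61.0·21 = 4024.4 mm
m = ρ·(πd²/4)·L = 7850 × 43.008×10⁻⁶ m² × 4.0244 m = 1.3587 kg
f_n = ½√(k/m) = 0.5·√(6173/1.3587) = 0.5·√(4543.3) = 33.702 Hz

33.7 Hz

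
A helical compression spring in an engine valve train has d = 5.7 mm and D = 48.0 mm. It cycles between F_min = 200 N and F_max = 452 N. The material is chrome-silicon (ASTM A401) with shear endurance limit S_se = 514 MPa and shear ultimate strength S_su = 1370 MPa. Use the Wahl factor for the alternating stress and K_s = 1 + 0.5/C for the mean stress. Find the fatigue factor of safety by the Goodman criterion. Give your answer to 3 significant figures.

C = D/d = 48.0/5.7 = 8.4211; K_W = (4C−1)/(4C−4)+0.615/C = 1.1741; K_s = 1+0.5/C = 1.0594
F_a = (F_max−F_min)/2 = 126 N; F_m = (F_max+F_min)/2 = 326 N
τ_a = K_W·8F_aD/(πd³) = 1.1741 × 83.162 = 97.641 MPa
τ_m = K_s·8F_mD/(πd³) = 1.0594 × 215.17 = 227.94 MPa
Goodman: 1/n_f = τ_a/S_se + τ_m/S_su = 97.641/514 + 227.94/1370 = 0.18996 + 0.16638 = 0.35634
n_f = 1/0.35634 = 2.806

2.81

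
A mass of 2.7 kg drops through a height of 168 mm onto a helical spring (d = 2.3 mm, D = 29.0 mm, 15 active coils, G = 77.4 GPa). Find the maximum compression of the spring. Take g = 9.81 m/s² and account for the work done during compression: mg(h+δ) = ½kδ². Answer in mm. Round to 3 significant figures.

151 mm

k = Gd⁴/(8D³N_a) = (77.4×10³)(2.3⁴)/(8·29.0³·15) = 0.74008 N/mm
W = mg = 2.7 × 9.81 = 26.487 N
½kδ² − Wδ − Wh = 0 → δ = (W + √(W² + 2kWh))/k
δ = (26.487 + √(701.56 + 6586.42))/0.74008 = (26.487 + 85.37)/0.74008 = 151.14 mm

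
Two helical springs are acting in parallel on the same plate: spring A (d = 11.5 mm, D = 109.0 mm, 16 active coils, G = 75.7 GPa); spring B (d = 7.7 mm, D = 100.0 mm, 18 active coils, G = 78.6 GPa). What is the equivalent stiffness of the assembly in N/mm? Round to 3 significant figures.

k_A = Gd⁴/(8D³N_a) = (75.7×10³)(11.5⁴)/(8·109.0³·16) = 7.9873 N/mm
k_B = Gd⁴/(8D³N_a) = (78.6×10³)(7.7⁴)/(8·100.0³·18) = 1.9188 N/mm
Parallel: k_eq = 7.9873 + 1.9188 = 9.906 N/mm

9.91 N/mm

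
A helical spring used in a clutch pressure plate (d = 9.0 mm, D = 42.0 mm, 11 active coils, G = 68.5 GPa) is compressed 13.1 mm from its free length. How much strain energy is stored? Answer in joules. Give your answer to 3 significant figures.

5.91 J

k = Gd⁴/(8D³N_a) = (68.5×10³)(9.0⁴)/(8·42.0³·11) = 68.933 N/mm
U = ½kδ² = 0.5 × 68.933 × 13.1² = 5914.8 N·mm = 5.9148 J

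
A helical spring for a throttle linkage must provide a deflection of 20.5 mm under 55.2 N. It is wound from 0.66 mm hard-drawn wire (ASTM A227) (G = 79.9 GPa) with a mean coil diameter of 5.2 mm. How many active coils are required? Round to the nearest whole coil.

5

Required rate k = F/δ = 55.2/20.5 = 2.6927 N/mm
N_a = Gd⁴/(8D³k) = (79.9×10³ × 0.66⁴)/(8 × 5.2³ × 2.6927)
    = 15160.8 / 3028.9 = 5.005 → 5 coils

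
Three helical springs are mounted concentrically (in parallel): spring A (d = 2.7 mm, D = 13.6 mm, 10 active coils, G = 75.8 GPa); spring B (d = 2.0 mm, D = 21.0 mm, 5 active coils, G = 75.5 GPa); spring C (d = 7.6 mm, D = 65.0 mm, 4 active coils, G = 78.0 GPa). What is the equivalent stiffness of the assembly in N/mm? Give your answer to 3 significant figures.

k_A = Gd⁴/(8D³N_a) = (75.8×10³)(2.7⁴)/(8·13.6³·10) = 20.018 N/mm
k_B = Gd⁴/(8D³N_a) = (75.5×10³)(2.0⁴)/(8·21.0³·5) = 3.261 N/mm
k_C = Gd⁴/(8D³N_a) = (78.0×10³)(7.6⁴)/(8·65.0³·4) = 29.611 N/mm
Parallel: k_eq = 20.018 + 3.261 + 29.611 = 52.89 N/mm

52.9 N/mm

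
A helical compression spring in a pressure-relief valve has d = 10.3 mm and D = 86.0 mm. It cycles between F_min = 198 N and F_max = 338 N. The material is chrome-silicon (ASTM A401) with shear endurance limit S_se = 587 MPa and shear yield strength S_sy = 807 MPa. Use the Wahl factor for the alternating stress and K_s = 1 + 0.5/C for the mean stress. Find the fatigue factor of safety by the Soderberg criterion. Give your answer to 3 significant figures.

10.1

C = D/d = 86.0/10.3 = 8.3495; K_W = (4C−1)/(4C−4)+0.615/C = 1.1757; K_s = 1+0.5/C = 1.0599
F_a = (F_max−F_min)/2 = 70 N; F_m = (F_max+F_min)/2 = 268 N
τ_a = K_W·8F_aD/(πd³) = 1.1757 × 14.029 = 16.494 MPa
τ_m = K_s·8F_mD/(πd³) = 1.0599 × 53.711 = 56.927 MPa
Soderberg: 1/n_f = τ_a/S_se + τ_m/S_sy = 16.494/587 + 56.927/807 = 0.02810 + 0.07054 = 0.09864
n_f = 1/0.09864 = 10.14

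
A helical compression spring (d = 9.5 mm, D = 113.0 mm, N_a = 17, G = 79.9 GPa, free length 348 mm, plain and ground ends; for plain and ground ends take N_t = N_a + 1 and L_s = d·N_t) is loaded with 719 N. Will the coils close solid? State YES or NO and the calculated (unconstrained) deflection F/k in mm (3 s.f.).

k = Gd⁴/(8D³N_a) = (79.9×10³)(9.5⁴)/(8·113.0³·17) = 3.3164 N/mm
N_t = 18; L_s = 9.5·18 = 171 mm; δ_solid = L₀ − L_s = 348 − 171 = 177 mm
δ = F/k = 719/3.3164 = 216.8 mm
δ ≥ δ_solid → spring goes solid

YES, δ = 217 mm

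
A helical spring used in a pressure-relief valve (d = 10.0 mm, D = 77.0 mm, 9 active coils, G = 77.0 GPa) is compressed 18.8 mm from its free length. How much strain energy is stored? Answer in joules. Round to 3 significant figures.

k = Gd⁴/(8D³N_a) = (77.0×10³)(10.0⁴)/(8·77.0³·9) = 23.425 N/mm
U = ½kδ² = 0.5 × 23.425 × 18.8² = 4139.7 N·mm = 4.1397 J

4.14 J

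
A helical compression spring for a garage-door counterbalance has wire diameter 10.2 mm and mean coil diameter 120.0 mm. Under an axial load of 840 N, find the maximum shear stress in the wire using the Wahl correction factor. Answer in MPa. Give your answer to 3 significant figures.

Spring index C = D/d = 120.0/10.2 = 11.7647
K_W = (4C−1)/(4C−4) + 0.615/C = 46.059/43.059 + 0.0523 = 1.1219
τ₀ = 8FD/(πd³) = 8·840·120.0/(π·10.2³) = 806400/3333.9 = 241.88 MPa
τ_max = K·τ₀ = 1.1219 × 241.88 = 271.38 MPa

271 MPa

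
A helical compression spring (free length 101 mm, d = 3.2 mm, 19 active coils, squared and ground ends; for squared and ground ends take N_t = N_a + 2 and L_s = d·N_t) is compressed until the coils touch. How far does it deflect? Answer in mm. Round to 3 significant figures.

N_t = 21; L_s = 3.2·21 = 67.2 mm
δ_solid = L₀ − L_s = 101 − 67.2 = 33.8 mm

33.8 mm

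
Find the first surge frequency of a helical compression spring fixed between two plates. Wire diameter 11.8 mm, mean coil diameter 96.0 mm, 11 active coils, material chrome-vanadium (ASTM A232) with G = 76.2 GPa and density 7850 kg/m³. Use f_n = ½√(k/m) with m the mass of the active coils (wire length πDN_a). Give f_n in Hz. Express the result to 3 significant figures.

40.8 Hz

k = Gd⁴/(8D³N_a) = (76.2×10³)(11.8⁴)/(8·96.0³·11) = 18.975 N/mm = 18975 N/m
Wire length L = πDN_a = π·96.0·11 = 3317.5 mm
m = ρ·(πd²/4)·L = 7850 × 109.36×10⁻⁶ m² × 3.3175 m = 2.848 kg
f_n = ½√(k/m) = 0.5·√(18975/2.848) = 0.5·√(6662.7) = 40.813 Hz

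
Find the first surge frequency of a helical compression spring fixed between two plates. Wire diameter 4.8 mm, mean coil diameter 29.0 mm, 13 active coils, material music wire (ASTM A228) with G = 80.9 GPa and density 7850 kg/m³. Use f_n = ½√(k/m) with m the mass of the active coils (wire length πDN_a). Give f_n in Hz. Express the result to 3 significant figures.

159 Hz

k = Gd⁴/(8D³N_a) = (80.9×10³)(4.8⁴)/(8·29.0³·13) = 16.931 N/mm = 16931 N/m
Wire length L = πDN_a = π·29.0·13 = 1184.4 mm
m = ρ·(πd²/4)·L = 7850 × 18.096×10⁻⁶ m² × 1.1844 m = 0.16824 kg
f_n = ½√(k/m) = 0.5·√(16931/0.16824) = 0.5·√(1.0064e+05) = 158.62 Hz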